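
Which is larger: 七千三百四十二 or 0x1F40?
Convert 七千三百四十二 (Chinese numeral) → 7×1000 + 3×100 + 4×10 + 2 = 7342 (decimal)
Convert 0x1F40 (hexadecimal) → 1×4096 + 15×256 + 4×16 = 8000 (decimal)
Compare 7342 vs 8000: larger = 8000
8000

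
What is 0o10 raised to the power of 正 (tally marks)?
Convert 0o10 (octal) → 1×8 = 8 (decimal)
Convert 正 (tally marks) → 5 (decimal)
Compute 8 ^ 5 = 32768
32768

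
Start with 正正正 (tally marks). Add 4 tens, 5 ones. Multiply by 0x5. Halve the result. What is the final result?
Convert 正正正 (tally marks) → 5 + 5 + 5 = 15 (decimal)
Start: 15
Convert 4 tens, 5 ones (place-value notation) → 4×10 + 5 = 45 (decimal)
15 + 45 = 60
Convert 0x5 (hexadecimal) → 5 (decimal)
60 × 5 = 300
300 ÷ 2 = 150
150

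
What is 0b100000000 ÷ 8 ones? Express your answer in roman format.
Convert 0b100000000 (binary) → 256 (decimal)
Convert 8 ones (place-value notation) → 8 (decimal)
Compute 256 ÷ 8 = 32
Convert 32 (decimal) → 32 = 10 + 10 + 10 + 1 + 1 → XXXII (Roman numeral)
XXXII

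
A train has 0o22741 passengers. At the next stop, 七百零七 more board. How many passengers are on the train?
Convert 0o22741 (octal) → 2×4096 + 2×512 + 7×64 + 4×8 + 1 = 9697 (decimal)
Convert 七百零七 (Chinese numeral) → 7×100 + 7 = 707 (decimal)
Compute 9697 + 707 = 10404
10404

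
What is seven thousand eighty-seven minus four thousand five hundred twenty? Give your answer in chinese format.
Convert seven thousand eighty-seven (English words) → 7×1000 + 87 = 7087 (decimal)
Convert four thousand five hundred twenty (English words) → 4×1000 + 5×100 + 20 = 4520 (decimal)
Compute 7087 - 4520 = 2567
Convert 2567 (decimal) → 2567 = 2×1000 + 5×100 + 6×10 + 7 → 二千五百六十七 (Chinese numeral)
二千五百六十七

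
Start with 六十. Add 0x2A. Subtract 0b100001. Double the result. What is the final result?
Convert 六十 (Chinese numeral) → 6×10 = 60 (decimal)
Start: 60
Convert 0x2A (hexadecimal) → 2×16 + 10 = 42 (decimal)
60 + 42 = 102
Convert 0b100001 (binary) → 32 + 1 = 33 (decimal)
102 - 33 = 69
69 × 2 = 138
138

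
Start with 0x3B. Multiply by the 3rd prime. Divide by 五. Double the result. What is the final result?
Convert 0x3B (hexadecimal) → 3×16 + 11 = 59 (decimal)
Start: 59
Convert the 3rd prime (prime index) → 5 (decimal)
59 × 5 = 295
Convert 五 (Chinese numeral) → 5 (decimal)
295 ÷ 5 = 59
59 × 2 = 118
118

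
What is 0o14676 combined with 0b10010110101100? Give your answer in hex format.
Convert 0o14676 (octal) → 1×4096 + 4×512 + 6×64 + 7×8 + 6 = 6590 (decimal)
Convert 0b10010110101100 (binary) → 8192 + 1024 + 256 + 128 + 32 + 8 + 4 = 9644 (decimal)
Compute 6590 + 9644 = 16234
Convert 16234 (decimal) → 16234 = 3×4096 + 15×256 + 6×16 + 10 → 0x3F6A (hexadecimal)
0x3F6A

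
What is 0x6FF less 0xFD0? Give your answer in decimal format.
Convert 0x6FF (hexadecimal) → 6×256 + 15×16 + 15 = 1791 (decimal)
Convert 0xFD0 (hexadecimal) → 15×256 + 13×16 = 4048 (decimal)
Compute 1791 - 4048 = -2257
-2257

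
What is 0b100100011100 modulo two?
Convert 0b100100011100 (binary) → 2048 + 256 + 16 + 8 + 4 = 2332 (decimal)
Convert two (English words) → 2 (decimal)
Compute 2332 mod 2 = 0
0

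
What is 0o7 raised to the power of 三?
Convert 0o7 (octal) → 7 (decimal)
Convert 三 (Chinese numeral) → 3 (decimal)
Compute 7 ^ 3 = 343
343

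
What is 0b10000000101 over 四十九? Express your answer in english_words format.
Convert 0b10000000101 (binary) → 1024 + 4 + 1 = 1029 (decimal)
Convert 四十九 (Chinese numeral) → 4×10 + 9 = 49 (decimal)
Compute 1029 ÷ 49 = 21
Convert 21 (decimal) → twenty-one (English words)
twenty-one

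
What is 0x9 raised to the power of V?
Convert 0x9 (hexadecimal) → 9 (decimal)
Convert V (Roman numeral) → 5 (decimal)
Compute 9 ^ 5 = 59049
59049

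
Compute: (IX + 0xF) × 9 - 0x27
Convert IX (Roman numeral) → 9 (decimal)
Convert 0xF (hexadecimal) → 15 (decimal)
Convert 0x27 (hexadecimal) → 2×16 + 7 = 39 (decimal)
Expression in decimal: (9 + 15) × 9 - 39
Parentheses first: 9 + 15 = 24
Multiply: 24 × 9 = 216
Subtract: 216 - 39 = 177
177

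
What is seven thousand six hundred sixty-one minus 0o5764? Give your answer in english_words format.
Convert seven thousand six hundred sixty-one (English words) → 7×1000 + 6×100 + 61 = 7661 (decimal)
Convert 0o5764 (octal) → 5×512 + 7×64 + 6×8 + 4 = 3060 (decimal)
Compute 7661 - 3060 = 4601
Convert 4601 (decimal) → 4601 = 4×1000 + 6×100 + 1 → four thousand six hundred one (English words)
four thousand six hundred one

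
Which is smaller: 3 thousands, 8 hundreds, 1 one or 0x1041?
Convert 3 thousands, 8 hundreds, 1 one (place-value notation) → 3×1000 + 8×100 + 1 = 3801 (decimal)
Convert 0x1041 (hexadecimal) → 1×4096 + 4×16 + 1 = 4161 (decimal)
Compare 3801 vs 4161: smaller = 3801
3801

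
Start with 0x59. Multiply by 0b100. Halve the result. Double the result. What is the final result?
Convert 0x59 (hexadecimal) → 5×16 + 9 = 89 (decimal)
Start: 89
Convert 0b100 (binary) → 4 (decimal)
89 × 4 = 356
356 ÷ 2 = 178
178 × 2 = 356
356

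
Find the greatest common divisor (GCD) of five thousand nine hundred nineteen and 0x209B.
Convert five thousand nine hundred nineteen (English words) → 5×1000 + 9×100 + 19 = 5919 (decimal)
Convert 0x209B (hexadecimal) → 2×4096 + 9×16 + 11 = 8347 (decimal)
Compute gcd(5919, 8347) = 1
1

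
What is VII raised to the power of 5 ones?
Convert VII (Roman numeral) → 5 + 1 + 1 = 7 (decimal)
Convert 5 ones (place-value notation) → 5 (decimal)
Compute 7 ^ 5 = 16807
16807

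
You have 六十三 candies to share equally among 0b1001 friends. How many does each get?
Convert 六十三 (Chinese numeral) → 6×10 + 3 = 63 (decimal)
Convert 0b1001 (binary) → 8 + 1 = 9 (decimal)
Compute 63 ÷ 9 = 7
7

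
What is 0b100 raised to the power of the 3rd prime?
Convert 0b100 (binary) → 4 (decimal)
Convert the 3rd prime (prime index) → 5 (decimal)
Compute 4 ^ 5 = 1024
1024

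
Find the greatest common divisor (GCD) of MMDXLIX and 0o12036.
Convert MMDXLIX (Roman numeral) → 1000 + 1000 + 500 + 40 + 9 = 2549 (decimal)
Convert 0o12036 (octal) → 1×4096 + 2×512 + 3×8 + 6 = 5150 (decimal)
Compute gcd(2549, 5150) = 1
1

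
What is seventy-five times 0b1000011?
Convert seventy-five (English words) → 75 (decimal)
Convert 0b1000011 (binary) → 64 + 2 + 1 = 67 (decimal)
Compute 75 × 67 = 5025
5025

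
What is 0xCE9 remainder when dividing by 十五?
Convert 0xCE9 (hexadecimal) → 12×256 + 14×16 + 9 = 3305 (decimal)
Convert 十五 (Chinese numeral) → 1×10 + 5 = 15 (decimal)
Compute 3305 mod 15 = 5
5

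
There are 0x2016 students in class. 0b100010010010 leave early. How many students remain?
Convert 0x2016 (hexadecimal) → 2×4096 + 1×16 + 6 = 8214 (decimal)
Convert 0b100010010010 (binary) → 2048 + 128 + 16 + 2 = 2194 (decimal)
Compute 8214 - 2194 = 6020
6020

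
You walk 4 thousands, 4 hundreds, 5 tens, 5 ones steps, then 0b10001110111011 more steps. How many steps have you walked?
Convert 4 thousands, 4 hundreds, 5 tens, 5 ones (place-value notation) → 4×1000 + 4×100 + 5×10 + 5 = 4455 (decimal)
Convert 0b10001110111011 (binary) → 8192 + 512 + 256 + 128 + 32 + 16 + 8 + 2 + 1 = 9147 (decimal)
Compute 4455 + 9147 = 13602
13602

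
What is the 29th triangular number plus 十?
The 29th triangular number = 29×30/2 = 435
Convert 十 (Chinese numeral) → 1×10 = 10 (decimal)
Compute 435 + 10 = 445
445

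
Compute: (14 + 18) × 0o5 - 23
Convert 0o5 (octal) → 5 (decimal)
Expression in decimal: (14 + 18) × 5 - 23
Parentheses first: 14 + 18 = 32
Multiply: 32 × 5 = 160
Subtract: 160 - 23 = 137
137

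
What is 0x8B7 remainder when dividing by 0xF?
Convert 0x8B7 (hexadecimal) → 8×256 + 11×16 + 7 = 2231 (decimal)
Convert 0xF (hexadecimal) → 15 (decimal)
Compute 2231 mod 15 = 11
11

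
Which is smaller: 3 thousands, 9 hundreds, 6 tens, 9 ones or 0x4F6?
Convert 3 thousands, 9 hundreds, 6 tens, 9 ones (place-value notation) → 3×1000 + 9×100 + 6×10 + 9 = 3969 (decimal)
Convert 0x4F6 (hexadecimal) → 4×256 + 15×16 + 6 = 1270 (decimal)
Compare 3969 vs 1270: smaller = 1270
1270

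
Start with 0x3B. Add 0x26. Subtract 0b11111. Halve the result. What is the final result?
Convert 0x3B (hexadecimal) → 3×16 + 11 = 59 (decimal)
Start: 59
Convert 0x26 (hexadecimal) → 2×16 + 6 = 38 (decimal)
59 + 38 = 97
Convert 0b11111 (binary) → 16 + 8 + 4 + 2 + 1 = 31 (decimal)
97 - 31 = 66
66 ÷ 2 = 33
33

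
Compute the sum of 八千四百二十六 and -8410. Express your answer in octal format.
Convert 八千四百二十六 (Chinese numeral) → 8×1000 + 4×100 + 2×10 + 6 = 8426 (decimal)
Compute 8426 + -8410 = 16
Convert 16 (decimal) → 16 = 2×8 → 0o20 (octal)
0o20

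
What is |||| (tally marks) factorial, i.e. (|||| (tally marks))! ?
Convert |||| (tally marks) → 4 (decimal)
Compute 4! = 24
24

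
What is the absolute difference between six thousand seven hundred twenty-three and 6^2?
Convert six thousand seven hundred twenty-three (English words) → 6×1000 + 7×100 + 23 = 6723 (decimal)
Convert 6^2 (power) → 36 (decimal)
Compute |6723 - 36| = 6687
6687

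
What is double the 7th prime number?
The 7th prime number = 17
Compute 17 × 2 = 34
34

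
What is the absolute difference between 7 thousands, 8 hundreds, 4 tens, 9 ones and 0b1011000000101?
Convert 7 thousands, 8 hundreds, 4 tens, 9 ones (place-value notation) → 7×1000 + 8×100 + 4×10 + 9 = 7849 (decimal)
Convert 0b1011000000101 (binary) → 4096 + 1024 + 512 + 4 + 1 = 5637 (decimal)
Compute |7849 - 5637| = 2212
2212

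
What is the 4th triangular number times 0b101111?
Convert the 4th triangular number (triangular index) → 4×5/2 = 10 (decimal)
Convert 0b101111 (binary) → 32 + 8 + 4 + 2 + 1 = 47 (decimal)
Compute 10 × 47 = 470
470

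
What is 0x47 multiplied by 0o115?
Convert 0x47 (hexadecimal) → 4×16 + 7 = 71 (decimal)
Convert 0o115 (octal) → 1×64 + 1×8 + 5 = 77 (decimal)
Compute 71 × 77 = 5467
5467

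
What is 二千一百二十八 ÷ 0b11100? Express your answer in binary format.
Convert 二千一百二十八 (Chinese numeral) → 2×1000 + 1×100 + 2×10 + 8 = 2128 (decimal)
Convert 0b11100 (binary) → 16 + 8 + 4 = 28 (decimal)
Compute 2128 ÷ 28 = 76
Convert 76 (decimal) → 76 = 64 + 8 + 4 → 0b1001100 (binary)
0b1001100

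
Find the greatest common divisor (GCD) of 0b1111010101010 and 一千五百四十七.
Convert 0b1111010101010 (binary) → 4096 + 2048 + 1024 + 512 + 128 + 32 + 8 + 2 = 7850 (decimal)
Convert 一千五百四十七 (Chinese numeral) → 1×1000 + 5×100 + 4×10 + 7 = 1547 (decimal)
Compute gcd(7850, 1547) = 1
1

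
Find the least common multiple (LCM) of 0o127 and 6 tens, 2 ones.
Convert 0o127 (octal) → 1×64 + 2×8 + 7 = 87 (decimal)
Convert 6 tens, 2 ones (place-value notation) → 6×10 + 2 = 62 (decimal)
Compute lcm(87, 62) = 5394
5394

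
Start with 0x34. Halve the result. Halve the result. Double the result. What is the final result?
Convert 0x34 (hexadecimal) → 3×16 + 4 = 52 (decimal)
Start: 52
52 ÷ 2 = 26
26 ÷ 2 = 13
13 × 2 = 26
26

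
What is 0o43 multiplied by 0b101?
Convert 0o43 (octal) → 4×8 + 3 = 35 (decimal)
Convert 0b101 (binary) → 4 + 1 = 5 (decimal)
Compute 35 × 5 = 175
175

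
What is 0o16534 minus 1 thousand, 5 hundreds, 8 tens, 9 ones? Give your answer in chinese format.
Convert 0o16534 (octal) → 1×4096 + 6×512 + 5×64 + 3×8 + 4 = 7516 (decimal)
Convert 1 thousand, 5 hundreds, 8 tens, 9 ones (place-value notation) → 1×1000 + 5×100 + 8×10 + 9 = 1589 (decimal)
Compute 7516 - 1589 = 5927
Convert 5927 (decimal) → 5927 = 5×1000 + 9×100 + 2×10 + 7 → 五千九百二十七 (Chinese numeral)
五千九百二十七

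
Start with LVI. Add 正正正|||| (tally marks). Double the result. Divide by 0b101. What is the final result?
Convert LVI (Roman numeral) → 50 + 5 + 1 = 56 (decimal)
Start: 56
Convert 正正正|||| (tally marks) → 5 + 5 + 5 + 4 = 19 (decimal)
56 + 19 = 75
75 × 2 = 150
Convert 0b101 (binary) → 4 + 1 = 5 (decimal)
150 ÷ 5 = 30
30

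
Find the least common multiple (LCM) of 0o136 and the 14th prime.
Convert 0o136 (octal) → 1×64 + 3×8 + 6 = 94 (decimal)
Convert the 14th prime (prime index) → 43 (decimal)
Compute lcm(94, 43) = 4042
4042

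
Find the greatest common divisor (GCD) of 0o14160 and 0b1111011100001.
Convert 0o14160 (octal) → 1×4096 + 4×512 + 1×64 + 6×8 = 6256 (decimal)
Convert 0b1111011100001 (binary) → 4096 + 2048 + 1024 + 512 + 128 + 64 + 32 + 1 = 7905 (decimal)
Compute gcd(6256, 7905) = 17
17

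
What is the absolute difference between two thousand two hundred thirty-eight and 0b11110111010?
Convert two thousand two hundred thirty-eight (English words) → 2×1000 + 2×100 + 38 = 2238 (decimal)
Convert 0b11110111010 (binary) → 1024 + 512 + 256 + 128 + 32 + 16 + 8 + 2 = 1978 (decimal)
Compute |2238 - 1978| = 260
260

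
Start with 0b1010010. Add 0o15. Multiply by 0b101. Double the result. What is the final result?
Convert 0b1010010 (binary) → 64 + 16 + 2 = 82 (decimal)
Start: 82
Convert 0o15 (octal) → 1×8 + 5 = 13 (decimal)
82 + 13 = 95
Convert 0b101 (binary) → 4 + 1 = 5 (decimal)
95 × 5 = 475
475 × 2 = 950
950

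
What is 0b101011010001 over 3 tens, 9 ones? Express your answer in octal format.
Convert 0b101011010001 (binary) → 2048 + 512 + 128 + 64 + 16 + 1 = 2769 (decimal)
Convert 3 tens, 9 ones (place-value notation) → 3×10 + 9 = 39 (decimal)
Compute 2769 ÷ 39 = 71
Convert 71 (decimal) → 71 = 1×64 + 7 → 0o107 (octal)
0o107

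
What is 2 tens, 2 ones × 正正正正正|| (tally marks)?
Convert 2 tens, 2 ones (place-value notation) → 2×10 + 2 = 22 (decimal)
Convert 正正正正正|| (tally marks) → 5 + 5 + 5 + 5 + 5 + 2 = 27 (decimal)
Compute 22 × 27 = 594
594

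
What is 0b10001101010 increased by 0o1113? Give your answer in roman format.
Convert 0b10001101010 (binary) → 1024 + 64 + 32 + 8 + 2 = 1130 (decimal)
Convert 0o1113 (octal) → 1×512 + 1×64 + 1×8 + 3 = 587 (decimal)
Compute 1130 + 587 = 1717
Convert 1717 (decimal) → 1717 = 1000 + 500 + 100 + 100 + 10 + 5 + 1 + 1 → MDCCXVII (Roman numeral)
MDCCXVII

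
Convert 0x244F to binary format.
Convert 0x244F (hexadecimal) → 2×4096 + 4×256 + 4×16 + 15 = 9295 (decimal)
Convert 9295 (decimal) → 9295 = 8192 + 1024 + 64 + 8 + 4 + 2 + 1 → 0b10010001001111 (binary)
0b10010001001111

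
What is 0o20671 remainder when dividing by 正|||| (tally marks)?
Convert 0o20671 (octal) → 2×4096 + 6×64 + 7×8 + 1 = 8633 (decimal)
Convert 正|||| (tally marks) → 5 + 4 = 9 (decimal)
Compute 8633 mod 9 = 2
2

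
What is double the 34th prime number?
The 34th prime number = 139
Compute 139 × 2 = 278
278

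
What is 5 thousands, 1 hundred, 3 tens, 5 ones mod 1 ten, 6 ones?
Convert 5 thousands, 1 hundred, 3 tens, 5 ones (place-value notation) → 5×1000 + 1×100 + 3×10 + 5 = 5135 (decimal)
Convert 1 ten, 6 ones (place-value notation) → 1×10 + 6 = 16 (decimal)
Compute 5135 mod 16 = 15
15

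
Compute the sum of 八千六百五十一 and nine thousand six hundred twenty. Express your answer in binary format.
Convert 八千六百五十一 (Chinese numeral) → 8×1000 + 6×100 + 5×10 + 1 = 8651 (decimal)
Convert nine thousand six hundred twenty (English words) → 9×1000 + 6×100 + 20 = 9620 (decimal)
Compute 8651 + 9620 = 18271
Convert 18271 (decimal) → 18271 = 16384 + 1024 + 512 + 256 + 64 + 16 + 8 + 4 + 2 + 1 → 0b100011101011111 (binary)
0b100011101011111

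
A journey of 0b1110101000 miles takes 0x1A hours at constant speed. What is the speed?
Convert 0b1110101000 (binary) → 512 + 256 + 128 + 32 + 8 = 936 (decimal)
Convert 0x1A (hexadecimal) → 1×16 + 10 = 26 (decimal)
Compute 936 ÷ 26 = 36
36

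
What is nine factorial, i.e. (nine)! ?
Convert nine (English words) → 9 (decimal)
Compute 9! = 362880
362880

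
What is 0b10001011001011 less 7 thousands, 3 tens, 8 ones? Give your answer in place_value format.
Convert 0b10001011001011 (binary) → 8192 + 512 + 128 + 64 + 8 + 2 + 1 = 8907 (decimal)
Convert 7 thousands, 3 tens, 8 ones (place-value notation) → 7×1000 + 3×10 + 8 = 7038 (decimal)
Compute 8907 - 7038 = 1869
Convert 1869 (decimal) → 1869 = 1×1000 + 8×100 + 6×10 + 9 → 1 thousand, 8 hundreds, 6 tens, 9 ones (place-value notation)
1 thousand, 8 hundreds, 6 tens, 9 ones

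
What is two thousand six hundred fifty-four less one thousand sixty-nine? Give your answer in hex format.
Convert two thousand six hundred fifty-four (English words) → 2×1000 + 6×100 + 54 = 2654 (decimal)
Convert one thousand sixty-nine (English words) → 1×1000 + 69 = 1069 (decimal)
Compute 2654 - 1069 = 1585
Convert 1585 (decimal) → 1585 = 6×256 + 3×16 + 1 → 0x631 (hexadecimal)
0x631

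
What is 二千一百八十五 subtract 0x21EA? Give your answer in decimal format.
Convert 二千一百八十五 (Chinese numeral) → 2×1000 + 1×100 + 8×10 + 5 = 2185 (decimal)
Convert 0x21EA (hexadecimal) → 2×4096 + 1×256 + 14×16 + 10 = 8682 (decimal)
Compute 2185 - 8682 = -6497
-6497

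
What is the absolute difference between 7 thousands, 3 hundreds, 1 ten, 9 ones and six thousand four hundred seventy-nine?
Convert 7 thousands, 3 hundreds, 1 ten, 9 ones (place-value notation) → 7×1000 + 3×100 + 1×10 + 9 = 7319 (decimal)
Convert six thousand four hundred seventy-nine (English words) → 6×1000 + 4×100 + 79 = 6479 (decimal)
Compute |7319 - 6479| = 840
840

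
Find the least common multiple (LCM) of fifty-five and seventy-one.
Convert fifty-five (English words) → 55 (decimal)
Convert seventy-one (English words) → 71 (decimal)
Compute lcm(55, 71) = 3905
3905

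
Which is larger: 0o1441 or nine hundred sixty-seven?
Convert 0o1441 (octal) → 1×512 + 4×64 + 4×8 + 1 = 801 (decimal)
Convert nine hundred sixty-seven (English words) → 9×100 + 67 = 967 (decimal)
Compare 801 vs 967: larger = 967
967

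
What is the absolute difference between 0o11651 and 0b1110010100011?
Convert 0o11651 (octal) → 1×4096 + 1×512 + 6×64 + 5×8 + 1 = 5033 (decimal)
Convert 0b1110010100011 (binary) → 4096 + 2048 + 1024 + 128 + 32 + 2 + 1 = 7331 (decimal)
Compute |5033 - 7331| = 2298
2298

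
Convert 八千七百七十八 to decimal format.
Convert 八千七百七十八 (Chinese numeral) → 8×1000 + 7×100 + 7×10 + 8 = 8778 (decimal)
8778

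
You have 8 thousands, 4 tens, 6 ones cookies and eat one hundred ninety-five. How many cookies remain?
Convert 8 thousands, 4 tens, 6 ones (place-value notation) → 8×1000 + 4×10 + 6 = 8046 (decimal)
Convert one hundred ninety-five (English words) → 1×100 + 95 = 195 (decimal)
Compute 8046 - 195 = 7851
7851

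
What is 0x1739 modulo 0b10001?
Convert 0x1739 (hexadecimal) → 1×4096 + 7×256 + 3×16 + 9 = 5945 (decimal)
Convert 0b10001 (binary) → 16 + 1 = 17 (decimal)
Compute 5945 mod 17 = 12
12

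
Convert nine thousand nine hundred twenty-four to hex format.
Convert nine thousand nine hundred twenty-four (English words) → 9×1000 + 9×100 + 24 = 9924 (decimal)
Convert 9924 (decimal) → 9924 = 2×4096 + 6×256 + 12×16 + 4 → 0x26C4 (hexadecimal)
0x26C4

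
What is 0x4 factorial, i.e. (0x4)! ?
Convert 0x4 (hexadecimal) → 4 (decimal)
Compute 4! = 24
24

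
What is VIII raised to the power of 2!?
Convert VIII (Roman numeral) → 5 + 1 + 1 + 1 = 8 (decimal)
Convert 2! (factorial) → 2 (decimal)
Compute 8 ^ 2 = 64
64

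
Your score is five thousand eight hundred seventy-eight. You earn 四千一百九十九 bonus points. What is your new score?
Convert five thousand eight hundred seventy-eight (English words) → 5×1000 + 8×100 + 78 = 5878 (decimal)
Convert 四千一百九十九 (Chinese numeral) → 4×1000 + 1×100 + 9×10 + 9 = 4199 (decimal)
Compute 5878 + 4199 = 10077
10077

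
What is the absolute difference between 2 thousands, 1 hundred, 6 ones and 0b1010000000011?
Convert 2 thousands, 1 hundred, 6 ones (place-value notation) → 2×1000 + 1×100 + 6 = 2106 (decimal)
Convert 0b1010000000011 (binary) → 4096 + 1024 + 2 + 1 = 5123 (decimal)
Compute |2106 - 5123| = 3017
3017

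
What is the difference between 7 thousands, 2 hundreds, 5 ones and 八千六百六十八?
Convert 7 thousands, 2 hundreds, 5 ones (place-value notation) → 7×1000 + 2×100 + 5 = 7205 (decimal)
Convert 八千六百六十八 (Chinese numeral) → 8×1000 + 6×100 + 6×10 + 8 = 8668 (decimal)
Difference: |7205 - 8668| = 1463
1463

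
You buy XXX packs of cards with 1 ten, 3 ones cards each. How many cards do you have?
Convert 1 ten, 3 ones (place-value notation) → 1×10 + 3 = 13 (decimal)
Convert XXX (Roman numeral) → 10 + 10 + 10 = 30 (decimal)
Compute 13 × 30 = 390
390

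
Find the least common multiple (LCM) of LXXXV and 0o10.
Convert LXXXV (Roman numeral) → 50 + 10 + 10 + 10 + 5 = 85 (decimal)
Convert 0o10 (octal) → 1×8 = 8 (decimal)
Compute lcm(85, 8) = 680
680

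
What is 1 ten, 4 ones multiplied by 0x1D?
Convert 1 ten, 4 ones (place-value notation) → 1×10 + 4 = 14 (decimal)
Convert 0x1D (hexadecimal) → 1×16 + 13 = 29 (decimal)
Compute 14 × 29 = 406
406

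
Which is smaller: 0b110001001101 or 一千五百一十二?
Convert 0b110001001101 (binary) → 2048 + 1024 + 64 + 8 + 4 + 1 = 3149 (decimal)
Convert 一千五百一十二 (Chinese numeral) → 1×1000 + 5×100 + 1×10 + 2 = 1512 (decimal)
Compare 3149 vs 1512: smaller = 1512
1512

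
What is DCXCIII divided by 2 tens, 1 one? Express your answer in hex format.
Convert DCXCIII (Roman numeral) → 500 + 100 + 90 + 1 + 1 + 1 = 693 (decimal)
Convert 2 tens, 1 one (place-value notation) → 2×10 + 1 = 21 (decimal)
Compute 693 ÷ 21 = 33
Convert 33 (decimal) → 33 = 2×16 + 1 → 0x21 (hexadecimal)
0x21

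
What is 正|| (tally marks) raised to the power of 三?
Convert 正|| (tally marks) → 5 + 2 = 7 (decimal)
Convert 三 (Chinese numeral) → 3 (decimal)
Compute 7 ^ 3 = 343
343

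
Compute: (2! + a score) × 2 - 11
Convert 2! (factorial) → 2 (decimal)
Convert a score (colloquial) → 20 (decimal)
Expression in decimal: (2 + 20) × 2 - 11
Parentheses first: 2 + 20 = 22
Multiply: 22 × 2 = 44
Subtract: 44 - 11 = 33
33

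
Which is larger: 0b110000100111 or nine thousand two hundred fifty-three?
Convert 0b110000100111 (binary) → 2048 + 1024 + 32 + 4 + 2 + 1 = 3111 (decimal)
Convert nine thousand two hundred fifty-three (English words) → 9×1000 + 2×100 + 53 = 9253 (decimal)
Compare 3111 vs 9253: larger = 9253
9253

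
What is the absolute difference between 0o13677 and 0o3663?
Convert 0o13677 (octal) → 1×4096 + 3×512 + 6×64 + 7×8 + 7 = 6079 (decimal)
Convert 0o3663 (octal) → 3×512 + 6×64 + 6×8 + 3 = 1971 (decimal)
Compute |6079 - 1971| = 4108
4108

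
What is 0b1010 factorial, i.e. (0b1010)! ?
Convert 0b1010 (binary) → 8 + 2 = 10 (decimal)
Compute 10! = 3628800
3628800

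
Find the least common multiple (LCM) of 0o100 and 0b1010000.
Convert 0o100 (octal) → 1×64 = 64 (decimal)
Convert 0b1010000 (binary) → 64 + 16 = 80 (decimal)
Compute lcm(64, 80) = 320
320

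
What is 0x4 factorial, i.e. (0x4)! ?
Convert 0x4 (hexadecimal) → 4 (decimal)
Compute 4! = 24
24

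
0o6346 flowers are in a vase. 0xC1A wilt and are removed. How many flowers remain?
Convert 0o6346 (octal) → 6×512 + 3×64 + 4×8 + 6 = 3302 (decimal)
Convert 0xC1A (hexadecimal) → 12×256 + 1×16 + 10 = 3098 (decimal)
Compute 3302 - 3098 = 204
204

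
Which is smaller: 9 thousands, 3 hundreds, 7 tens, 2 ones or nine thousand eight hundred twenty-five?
Convert 9 thousands, 3 hundreds, 7 tens, 2 ones (place-value notation) → 9×1000 + 3×100 + 7×10 + 2 = 9372 (decimal)
Convert nine thousand eight hundred twenty-five (English words) → 9×1000 + 8×100 + 25 = 9825 (decimal)
Compare 9372 vs 9825: smaller = 9372
9372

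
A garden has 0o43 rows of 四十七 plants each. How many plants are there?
Convert 四十七 (Chinese numeral) → 4×10 + 7 = 47 (decimal)
Convert 0o43 (octal) → 4×8 + 3 = 35 (decimal)
Compute 47 × 35 = 1645
1645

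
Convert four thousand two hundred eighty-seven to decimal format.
Convert four thousand two hundred eighty-seven (English words) → 4×1000 + 2×100 + 87 = 4287 (decimal)
4287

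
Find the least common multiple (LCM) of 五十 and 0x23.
Convert 五十 (Chinese numeral) → 5×10 = 50 (decimal)
Convert 0x23 (hexadecimal) → 2×16 + 3 = 35 (decimal)
Compute lcm(50, 35) = 350
350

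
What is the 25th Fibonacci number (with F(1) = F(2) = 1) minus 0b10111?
The 25th Fibonacci number (with F(1) = F(2) = 1) = 75025
Convert 0b10111 (binary) → 16 + 4 + 2 + 1 = 23 (decimal)
Compute 75025 - 23 = 75002
75002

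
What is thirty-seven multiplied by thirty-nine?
Convert thirty-seven (English words) → 37 (decimal)
Convert thirty-nine (English words) → 39 (decimal)
Compute 37 × 39 = 1443
1443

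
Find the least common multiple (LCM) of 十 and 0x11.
Convert 十 (Chinese numeral) → 1×10 = 10 (decimal)
Convert 0x11 (hexadecimal) → 1×16 + 1 = 17 (decimal)
Compute lcm(10, 17) = 170
170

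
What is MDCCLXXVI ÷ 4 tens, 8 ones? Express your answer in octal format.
Convert MDCCLXXVI (Roman numeral) → 1000 + 500 + 100 + 100 + 50 + 10 + 10 + 5 + 1 = 1776 (decimal)
Convert 4 tens, 8 ones (place-value notation) → 4×10 + 8 = 48 (decimal)
Compute 1776 ÷ 48 = 37
Convert 37 (decimal) → 37 = 4×8 + 5 → 0o45 (octal)
0o45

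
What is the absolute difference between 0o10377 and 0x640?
Convert 0o10377 (octal) → 1×4096 + 3×64 + 7×8 + 7 = 4351 (decimal)
Convert 0x640 (hexadecimal) → 6×256 + 4×16 = 1600 (decimal)
Compute |4351 - 1600| = 2751
2751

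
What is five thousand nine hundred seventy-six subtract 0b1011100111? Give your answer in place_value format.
Convert five thousand nine hundred seventy-six (English words) → 5×1000 + 9×100 + 76 = 5976 (decimal)
Convert 0b1011100111 (binary) → 512 + 128 + 64 + 32 + 4 + 2 + 1 = 743 (decimal)
Compute 5976 - 743 = 5233
Convert 5233 (decimal) → 5233 = 5×1000 + 2×100 + 3×10 + 3 → 5 thousands, 2 hundreds, 3 tens, 3 ones (place-value notation)
5 thousands, 2 hundreds, 3 tens, 3 ones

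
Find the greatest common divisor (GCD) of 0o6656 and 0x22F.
Convert 0o6656 (octal) → 6×512 + 6×64 + 5×8 + 6 = 3502 (decimal)
Convert 0x22F (hexadecimal) → 2×256 + 2×16 + 15 = 559 (decimal)
Compute gcd(3502, 559) = 1
1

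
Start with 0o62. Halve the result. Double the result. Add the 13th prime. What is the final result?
Convert 0o62 (octal) → 6×8 + 2 = 50 (decimal)
Start: 50
50 ÷ 2 = 25
25 × 2 = 50
Convert the 13th prime (prime index) → 41 (decimal)
50 + 41 = 91
91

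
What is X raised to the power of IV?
Convert X (Roman numeral) → 10 (decimal)
Convert IV (Roman numeral) → 4 (decimal)
Compute 10 ^ 4 = 10000
10000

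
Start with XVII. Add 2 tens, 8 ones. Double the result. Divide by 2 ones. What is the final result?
Convert XVII (Roman numeral) → 10 + 5 + 1 + 1 = 17 (decimal)
Start: 17
Convert 2 tens, 8 ones (place-value notation) → 2×10 + 8 = 28 (decimal)
17 + 28 = 45
45 × 2 = 90
Convert 2 ones (place-value notation) → 2 (decimal)
90 ÷ 2 = 45
45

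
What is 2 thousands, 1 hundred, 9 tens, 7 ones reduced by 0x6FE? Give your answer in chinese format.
Convert 2 thousands, 1 hundred, 9 tens, 7 ones (place-value notation) → 2×1000 + 1×100 + 9×10 + 7 = 2197 (decimal)
Convert 0x6FE (hexadecimal) → 6×256 + 15×16 + 14 = 1790 (decimal)
Compute 2197 - 1790 = 407
Convert 407 (decimal) → 407 = 4×100 + 7 → 四百零七 (Chinese numeral)
四百零七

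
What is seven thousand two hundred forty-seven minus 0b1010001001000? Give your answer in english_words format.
Convert seven thousand two hundred forty-seven (English words) → 7×1000 + 2×100 + 47 = 7247 (decimal)
Convert 0b1010001001000 (binary) → 4096 + 1024 + 64 + 8 = 5192 (decimal)
Compute 7247 - 5192 = 2055
Convert 2055 (decimal) → 2055 = 2×1000 + 55 → two thousand fifty-five (English words)
two thousand fifty-five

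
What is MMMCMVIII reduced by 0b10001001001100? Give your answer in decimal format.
Convert MMMCMVIII (Roman numeral) → 1000 + 1000 + 1000 + 900 + 5 + 1 + 1 + 1 = 3908 (decimal)
Convert 0b10001001001100 (binary) → 8192 + 512 + 64 + 8 + 4 = 8780 (decimal)
Compute 3908 - 8780 = -4872
-4872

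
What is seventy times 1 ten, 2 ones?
Convert seventy (English words) → 70 (decimal)
Convert 1 ten, 2 ones (place-value notation) → 1×10 + 2 = 12 (decimal)
Compute 70 × 12 = 840
840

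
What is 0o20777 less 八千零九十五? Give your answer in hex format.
Convert 0o20777 (octal) → 2×4096 + 7×64 + 7×8 + 7 = 8703 (decimal)
Convert 八千零九十五 (Chinese numeral) → 8×1000 + 9×10 + 5 = 8095 (decimal)
Compute 8703 - 8095 = 608
Convert 608 (decimal) → 608 = 2×256 + 6×16 → 0x260 (hexadecimal)
0x260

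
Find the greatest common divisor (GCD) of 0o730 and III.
Convert 0o730 (octal) → 7×64 + 3×8 = 472 (decimal)
Convert III (Roman numeral) → 1 + 1 + 1 = 3 (decimal)
Compute gcd(472, 3) = 1
1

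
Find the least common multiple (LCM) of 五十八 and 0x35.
Convert 五十八 (Chinese numeral) → 5×10 + 8 = 58 (decimal)
Convert 0x35 (hexadecimal) → 3×16 + 5 = 53 (decimal)
Compute lcm(58, 53) = 3074
3074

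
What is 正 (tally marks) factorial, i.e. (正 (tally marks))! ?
Convert 正 (tally marks) → 5 (decimal)
Compute 5! = 120
120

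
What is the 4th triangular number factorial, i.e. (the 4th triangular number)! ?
Convert the 4th triangular number (triangular index) → 4×5/2 = 10 (decimal)
Compute 10! = 3628800
3628800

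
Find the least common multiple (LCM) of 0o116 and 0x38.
Convert 0o116 (octal) → 1×64 + 1×8 + 6 = 78 (decimal)
Convert 0x38 (hexadecimal) → 3×16 + 8 = 56 (decimal)
Compute lcm(78, 56) = 2184
2184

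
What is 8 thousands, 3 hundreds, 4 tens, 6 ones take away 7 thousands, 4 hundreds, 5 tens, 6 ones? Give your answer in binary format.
Convert 8 thousands, 3 hundreds, 4 tens, 6 ones (place-value notation) → 8×1000 + 3×100 + 4×10 + 6 = 8346 (decimal)
Convert 7 thousands, 4 hundreds, 5 tens, 6 ones (place-value notation) → 7×1000 + 4×100 + 5×10 + 6 = 7456 (decimal)
Compute 8346 - 7456 = 890
Convert 890 (decimal) → 890 = 512 + 256 + 64 + 32 + 16 + 8 + 2 → 0b1101111010 (binary)
0b1101111010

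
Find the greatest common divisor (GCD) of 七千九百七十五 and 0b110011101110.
Convert 七千九百七十五 (Chinese numeral) → 7×1000 + 9×100 + 7×10 + 5 = 7975 (decimal)
Convert 0b110011101110 (binary) → 2048 + 1024 + 128 + 64 + 32 + 8 + 4 + 2 = 3310 (decimal)
Compute gcd(7975, 3310) = 5
5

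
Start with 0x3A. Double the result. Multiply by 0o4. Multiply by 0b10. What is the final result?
Convert 0x3A (hexadecimal) → 3×16 + 10 = 58 (decimal)
Start: 58
58 × 2 = 116
Convert 0o4 (octal) → 4 (decimal)
116 × 4 = 464
Convert 0b10 (binary) → 2 (decimal)
464 × 2 = 928
928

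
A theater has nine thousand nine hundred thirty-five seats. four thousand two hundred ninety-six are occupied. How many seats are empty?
Convert nine thousand nine hundred thirty-five (English words) → 9×1000 + 9×100 + 35 = 9935 (decimal)
Convert four thousand two hundred ninety-six (English words) → 4×1000 + 2×100 + 96 = 4296 (decimal)
Compute 9935 - 4296 = 5639
5639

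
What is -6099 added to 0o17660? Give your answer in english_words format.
Convert 0o17660 (octal) → 1×4096 + 7×512 + 6×64 + 6×8 = 8112 (decimal)
Compute -6099 + 8112 = 2013
Convert 2013 (decimal) → 2013 = 2×1000 + 13 → two thousand thirteen (English words)
two thousand thirteen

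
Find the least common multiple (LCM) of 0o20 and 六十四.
Convert 0o20 (octal) → 2×8 = 16 (decimal)
Convert 六十四 (Chinese numeral) → 6×10 + 4 = 64 (decimal)
Compute lcm(16, 64) = 64
64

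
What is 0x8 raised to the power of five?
Convert 0x8 (hexadecimal) → 8 (decimal)
Convert five (English words) → 5 (decimal)
Compute 8 ^ 5 = 32768
32768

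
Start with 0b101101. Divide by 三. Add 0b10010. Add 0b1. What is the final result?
Convert 0b101101 (binary) → 32 + 8 + 4 + 1 = 45 (decimal)
Start: 45
Convert 三 (Chinese numeral) → 3 (decimal)
45 ÷ 3 = 15
Convert 0b10010 (binary) → 16 + 2 = 18 (decimal)
15 + 18 = 33
Convert 0b1 (binary) → 1 (decimal)
33 + 1 = 34
34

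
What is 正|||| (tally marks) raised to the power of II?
Convert 正|||| (tally marks) → 5 + 4 = 9 (decimal)
Convert II (Roman numeral) → 1 + 1 = 2 (decimal)
Compute 9 ^ 2 = 81
81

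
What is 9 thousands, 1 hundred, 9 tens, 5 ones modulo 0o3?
Convert 9 thousands, 1 hundred, 9 tens, 5 ones (place-value notation) → 9×1000 + 1×100 + 9×10 + 5 = 9195 (decimal)
Convert 0o3 (octal) → 3 (decimal)
Compute 9195 mod 3 = 0
0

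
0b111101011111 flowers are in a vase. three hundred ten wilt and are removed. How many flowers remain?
Convert 0b111101011111 (binary) → 2048 + 1024 + 512 + 256 + 64 + 16 + 8 + 4 + 2 + 1 = 3935 (decimal)
Convert three hundred ten (English words) → 3×100 + 10 = 310 (decimal)
Compute 3935 - 310 = 3625
3625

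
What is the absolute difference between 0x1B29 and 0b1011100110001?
Convert 0x1B29 (hexadecimal) → 1×4096 + 11×256 + 2×16 + 9 = 6953 (decimal)
Convert 0b1011100110001 (binary) → 4096 + 1024 + 512 + 256 + 32 + 16 + 1 = 5937 (decimal)
Compute |6953 - 5937| = 1016
1016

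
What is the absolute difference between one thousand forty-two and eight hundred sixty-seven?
Convert one thousand forty-two (English words) → 1×1000 + 42 = 1042 (decimal)
Convert eight hundred sixty-seven (English words) → 8×100 + 67 = 867 (decimal)
Compute |1042 - 867| = 175
175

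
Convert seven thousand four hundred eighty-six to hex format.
Convert seven thousand four hundred eighty-six (English words) → 7×1000 + 4×100 + 86 = 7486 (decimal)
Convert 7486 (decimal) → 7486 = 1×4096 + 13×256 + 3×16 + 14 → 0x1D3E (hexadecimal)
0x1D3E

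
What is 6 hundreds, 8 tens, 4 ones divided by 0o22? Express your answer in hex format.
Convert 6 hundreds, 8 tens, 4 ones (place-value notation) → 6×100 + 8×10 + 4 = 684 (decimal)
Convert 0o22 (octal) → 2×8 + 2 = 18 (decimal)
Compute 684 ÷ 18 = 38
Convert 38 (decimal) → 38 = 2×16 + 6 → 0x26 (hexadecimal)
0x26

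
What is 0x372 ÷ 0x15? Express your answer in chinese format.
Convert 0x372 (hexadecimal) → 3×256 + 7×16 + 2 = 882 (decimal)
Convert 0x15 (hexadecimal) → 1×16 + 5 = 21 (decimal)
Compute 882 ÷ 21 = 42
Convert 42 (decimal) → 42 = 4×10 + 2 → 四十二 (Chinese numeral)
四十二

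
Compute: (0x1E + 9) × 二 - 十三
Convert 0x1E (hexadecimal) → 1×16 + 14 = 30 (decimal)
Convert 二 (Chinese numeral) → 2 (decimal)
Convert 十三 (Chinese numeral) → 1×10 + 3 = 13 (decimal)
Expression in decimal: (30 + 9) × 2 - 13
Parentheses first: 30 + 9 = 39
Multiply: 39 × 2 = 78
Subtract: 78 - 13 = 65
65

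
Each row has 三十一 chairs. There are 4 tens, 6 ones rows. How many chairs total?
Convert 三十一 (Chinese numeral) → 3×10 + 1 = 31 (decimal)
Convert 4 tens, 6 ones (place-value notation) → 4×10 + 6 = 46 (decimal)
Compute 31 × 46 = 1426
1426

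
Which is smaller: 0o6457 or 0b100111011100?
Convert 0o6457 (octal) → 6×512 + 4×64 + 5×8 + 7 = 3375 (decimal)
Convert 0b100111011100 (binary) → 2048 + 256 + 128 + 64 + 16 + 8 + 4 = 2524 (decimal)
Compare 3375 vs 2524: smaller = 2524
2524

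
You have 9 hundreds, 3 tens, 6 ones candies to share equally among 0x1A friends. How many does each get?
Convert 9 hundreds, 3 tens, 6 ones (place-value notation) → 9×100 + 3×10 + 6 = 936 (decimal)
Convert 0x1A (hexadecimal) → 1×16 + 10 = 26 (decimal)
Compute 936 ÷ 26 = 36
36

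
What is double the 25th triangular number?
The 25th triangular number = 25×26/2 = 325
Compute 325 × 2 = 650
650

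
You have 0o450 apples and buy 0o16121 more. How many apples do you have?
Convert 0o450 (octal) → 4×64 + 5×8 = 296 (decimal)
Convert 0o16121 (octal) → 1×4096 + 6×512 + 1×64 + 2×8 + 1 = 7249 (decimal)
Compute 296 + 7249 = 7545
7545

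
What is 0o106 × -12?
Convert 0o106 (octal) → 1×64 + 6 = 70 (decimal)
Compute 70 × -12 = -840
-840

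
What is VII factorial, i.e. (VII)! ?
Convert VII (Roman numeral) → 5 + 1 + 1 = 7 (decimal)
Compute 7! = 5040
5040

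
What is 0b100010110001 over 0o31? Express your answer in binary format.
Convert 0b100010110001 (binary) → 2048 + 128 + 32 + 16 + 1 = 2225 (decimal)
Convert 0o31 (octal) → 3×8 + 1 = 25 (decimal)
Compute 2225 ÷ 25 = 89
Convert 89 (decimal) → 89 = 64 + 16 + 8 + 1 → 0b1011001 (binary)
0b1011001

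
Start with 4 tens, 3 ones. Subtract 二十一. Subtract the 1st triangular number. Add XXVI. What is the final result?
Convert 4 tens, 3 ones (place-value notation) → 4×10 + 3 = 43 (decimal)
Start: 43
Convert 二十一 (Chinese numeral) → 2×10 + 1 = 21 (decimal)
43 - 21 = 22
Convert the 1st triangular number (triangular index) → 1×2/2 = 1 (decimal)
22 - 1 = 21
Convert XXVI (Roman numeral) → 10 + 10 + 5 + 1 = 26 (decimal)
21 + 26 = 47
47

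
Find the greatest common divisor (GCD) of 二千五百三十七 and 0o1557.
Convert 二千五百三十七 (Chinese numeral) → 2×1000 + 5×100 + 3×10 + 7 = 2537 (decimal)
Convert 0o1557 (octal) → 1×512 + 5×64 + 5×8 + 7 = 879 (decimal)
Compute gcd(2537, 879) = 1
1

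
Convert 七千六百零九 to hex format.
Convert 七千六百零九 (Chinese numeral) → 7×1000 + 6×100 + 9 = 7609 (decimal)
Convert 7609 (decimal) → 7609 = 1×4096 + 13×256 + 11×16 + 9 → 0x1DB9 (hexadecimal)
0x1DB9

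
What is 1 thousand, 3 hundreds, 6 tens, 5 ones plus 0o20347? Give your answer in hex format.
Convert 1 thousand, 3 hundreds, 6 tens, 5 ones (place-value notation) → 1×1000 + 3×100 + 6×10 + 5 = 1365 (decimal)
Convert 0o20347 (octal) → 2×4096 + 3×64 + 4×8 + 7 = 8423 (decimal)
Compute 1365 + 8423 = 9788
Convert 9788 (decimal) → 9788 = 2×4096 + 6×256 + 3×16 + 12 → 0x263C (hexadecimal)
0x263C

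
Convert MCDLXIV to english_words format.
Convert MCDLXIV (Roman numeral) → 1000 + 400 + 50 + 10 + 4 = 1464 (decimal)
Convert 1464 (decimal) → 1464 = 1×1000 + 4×100 + 64 → one thousand four hundred sixty-four (English words)
one thousand four hundred sixty-four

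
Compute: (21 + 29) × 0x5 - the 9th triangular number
Convert 0x5 (hexadecimal) → 5 (decimal)
Convert the 9th triangular number (triangular index) → 9×10/2 = 45 (decimal)
Expression in decimal: (21 + 29) × 5 - 45
Parentheses first: 21 + 29 = 50
Multiply: 50 × 5 = 250
Subtract: 250 - 45 = 205
205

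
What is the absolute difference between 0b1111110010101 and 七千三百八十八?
Convert 0b1111110010101 (binary) → 4096 + 2048 + 1024 + 512 + 256 + 128 + 16 + 4 + 1 = 8085 (decimal)
Convert 七千三百八十八 (Chinese numeral) → 7×1000 + 3×100 + 8×10 + 8 = 7388 (decimal)
Compute |8085 - 7388| = 697
697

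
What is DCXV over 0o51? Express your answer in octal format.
Convert DCXV (Roman numeral) → 500 + 100 + 10 + 5 = 615 (decimal)
Convert 0o51 (octal) → 5×8 + 1 = 41 (decimal)
Compute 615 ÷ 41 = 15
Convert 15 (decimal) → 15 = 1×8 + 7 → 0o17 (octal)
0o17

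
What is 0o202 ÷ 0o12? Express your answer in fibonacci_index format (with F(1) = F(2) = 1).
Convert 0o202 (octal) → 2×64 + 2 = 130 (decimal)
Convert 0o12 (octal) → 1×8 + 2 = 10 (decimal)
Compute 130 ÷ 10 = 13
Convert 13 (decimal) → 1, 1, 2, 3, 5, 8, 13 → the 7th Fibonacci number (Fibonacci index)
the 7th Fibonacci number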